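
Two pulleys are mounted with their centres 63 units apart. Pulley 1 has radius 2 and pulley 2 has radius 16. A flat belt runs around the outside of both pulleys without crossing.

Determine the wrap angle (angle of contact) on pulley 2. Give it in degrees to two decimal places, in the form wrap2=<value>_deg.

open belt: β = asin((r2−r1)/C) = asin(14/63) = 12.8396°
wrap1 = π − 2β = 154.3208°
wrap2 = π + 2β = 205.6792°

wrap2=205.68_deg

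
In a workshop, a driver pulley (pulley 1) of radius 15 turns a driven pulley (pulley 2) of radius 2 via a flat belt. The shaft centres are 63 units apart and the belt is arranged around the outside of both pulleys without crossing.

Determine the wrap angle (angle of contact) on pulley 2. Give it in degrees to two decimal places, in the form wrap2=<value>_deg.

wrap2=156.18_deg

open belt: β = asin((r2−r1)/C) = asin(-13/63) = -11.9085°
wrap1 = π − 2β = 203.8170°
wrap2 = π + 2β = 156.1830°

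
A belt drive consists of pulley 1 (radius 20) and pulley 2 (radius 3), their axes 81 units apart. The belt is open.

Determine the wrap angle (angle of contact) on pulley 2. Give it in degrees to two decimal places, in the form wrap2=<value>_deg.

open belt: β = asin((r2−r1)/C) = asin(-17/81) = -12.1151°
wrap1 = π − 2β = 204.2302°
wrap2 = π + 2β = 155.7698°

wrap2=155.77_deg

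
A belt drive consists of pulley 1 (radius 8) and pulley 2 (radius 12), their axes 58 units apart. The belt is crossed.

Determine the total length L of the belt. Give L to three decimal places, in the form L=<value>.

L=185.799

crossed belt: β = asin((r1+r2)/C) = asin(20/58) = 20.1713°
wrap1 = wrap2 = π + 2β = 220.3425°
tangent length = C·cosβ = 54.4426
L = (r1+r2)·wrap + 2·C·cosβ = 20·3.8457 + 2·54.4426 = 185.7993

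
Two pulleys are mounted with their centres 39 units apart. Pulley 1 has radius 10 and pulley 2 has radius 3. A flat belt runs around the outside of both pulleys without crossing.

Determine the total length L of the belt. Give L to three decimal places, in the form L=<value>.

open belt: β = asin((r2−r1)/C) = asin(-7/39) = -10.3399°
wrap1 = π − 2β = 200.6798°
wrap2 = π + 2β = 159.3202°
tangent length = C·cosβ = 38.3667
L = r1·wrap1 + r2·wrap2 + 2·C·cosβ = 10·3.5025 + 3·2.7807 + 2·38.3667 = 120.1005

L=120.101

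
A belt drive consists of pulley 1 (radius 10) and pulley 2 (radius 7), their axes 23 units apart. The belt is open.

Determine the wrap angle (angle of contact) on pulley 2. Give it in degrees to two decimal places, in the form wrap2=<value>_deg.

wrap2=165.01_deg

open belt: β = asin((r2−r1)/C) = asin(-3/23) = -7.4947°
wrap1 = π − 2β = 194.9894°
wrap2 = π + 2β = 165.0106°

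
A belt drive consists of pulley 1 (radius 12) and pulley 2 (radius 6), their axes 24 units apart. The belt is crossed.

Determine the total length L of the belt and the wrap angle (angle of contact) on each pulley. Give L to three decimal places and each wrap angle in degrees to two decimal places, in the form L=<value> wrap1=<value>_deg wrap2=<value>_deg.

L=118.828 wrap1=277.18_deg wrap2=277.18_deg

crossed belt: β = asin((r1+r2)/C) = asin(18/24) = 48.5904°
wrap1 = wrap2 = π + 2β = 277.1808°
tangent length = C·cosβ = 15.8745
L = (r1+r2)·wrap + 2·C·cosβ = 18·4.8377 + 2·15.8745 = 118.8279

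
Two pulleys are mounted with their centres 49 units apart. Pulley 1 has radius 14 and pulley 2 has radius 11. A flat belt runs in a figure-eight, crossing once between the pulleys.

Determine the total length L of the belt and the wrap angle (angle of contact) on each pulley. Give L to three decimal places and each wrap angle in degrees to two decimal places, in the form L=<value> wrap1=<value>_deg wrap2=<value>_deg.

crossed belt: β = asin((r1+r2)/C) = asin(25/49) = 30.6774°
wrap1 = wrap2 = π + 2β = 241.3548°
tangent length = C·cosβ = 42.1426
L = (r1+r2)·wrap + 2·C·cosβ = 25·4.2124 + 2·42.1426 = 189.5961

L=189.596 wrap1=241.35_deg wrap2=241.35_deg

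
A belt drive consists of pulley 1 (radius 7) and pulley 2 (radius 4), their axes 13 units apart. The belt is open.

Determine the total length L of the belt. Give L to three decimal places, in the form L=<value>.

open belt: β = asin((r2−r1)/C) = asin(-3/13) = -13.3424°
wrap1 = π − 2β = 206.6847°
wrap2 = π + 2β = 153.3153°
tangent length = C·cosβ = 12.6491
L = r1·wrap1 + r2·wrap2 + 2·C·cosβ = 7·3.6073 + 4·2.6759 + 2·12.6491 = 61.2529

L=61.253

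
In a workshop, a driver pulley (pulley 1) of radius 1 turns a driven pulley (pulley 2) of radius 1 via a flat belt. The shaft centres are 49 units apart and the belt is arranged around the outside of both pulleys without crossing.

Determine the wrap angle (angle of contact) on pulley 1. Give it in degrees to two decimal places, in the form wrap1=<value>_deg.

open belt: β = asin((r2−r1)/C) = asin(0/49) = 0.0000°
wrap1 = π − 2β = 180.0000°
wrap2 = π + 2β = 180.0000°

wrap1=180.00_deg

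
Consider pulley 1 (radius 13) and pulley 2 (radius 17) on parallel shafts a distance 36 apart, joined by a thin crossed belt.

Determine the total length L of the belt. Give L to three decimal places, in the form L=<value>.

L=193.154

crossed belt: β = asin((r1+r2)/C) = asin(30/36) = 56.4427°
wrap1 = wrap2 = π + 2β = 292.8854°
tangent length = C·cosβ = 19.8997
L = (r1+r2)·wrap + 2·C·cosβ = 30·5.1118 + 2·19.8997 = 193.1539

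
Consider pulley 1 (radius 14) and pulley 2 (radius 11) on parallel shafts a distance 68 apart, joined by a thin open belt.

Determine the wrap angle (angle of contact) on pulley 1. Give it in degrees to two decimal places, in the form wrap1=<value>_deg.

open belt: β = asin((r2−r1)/C) = asin(-3/68) = -2.5286°
wrap1 = π − 2β = 185.0572°
wrap2 = π + 2β = 174.9428°

wrap1=185.06_deg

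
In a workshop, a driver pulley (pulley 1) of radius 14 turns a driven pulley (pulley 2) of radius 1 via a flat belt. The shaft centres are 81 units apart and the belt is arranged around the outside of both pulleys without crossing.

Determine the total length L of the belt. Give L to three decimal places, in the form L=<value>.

L=211.215

open belt: β = asin((r2−r1)/C) = asin(-13/81) = -9.2356°
wrap1 = π − 2β = 198.4711°
wrap2 = π + 2β = 161.5289°
tangent length = C·cosβ = 79.9500
L = r1·wrap1 + r2·wrap2 + 2·C·cosβ = 14·3.4640 + 1·2.8192 + 2·79.9500 = 211.2148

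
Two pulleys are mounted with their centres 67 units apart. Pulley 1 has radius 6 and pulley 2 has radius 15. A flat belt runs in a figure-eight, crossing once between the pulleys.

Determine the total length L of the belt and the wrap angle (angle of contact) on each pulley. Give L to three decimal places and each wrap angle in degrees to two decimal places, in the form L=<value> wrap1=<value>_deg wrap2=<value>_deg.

crossed belt: β = asin((r1+r2)/C) = asin(21/67) = 18.2662°
wrap1 = wrap2 = π + 2β = 216.5325°
tangent length = C·cosβ = 63.6239
L = (r1+r2)·wrap + 2·C·cosβ = 21·3.7792 + 2·63.6239 = 206.6111

L=206.611 wrap1=216.53_deg wrap2=216.53_deg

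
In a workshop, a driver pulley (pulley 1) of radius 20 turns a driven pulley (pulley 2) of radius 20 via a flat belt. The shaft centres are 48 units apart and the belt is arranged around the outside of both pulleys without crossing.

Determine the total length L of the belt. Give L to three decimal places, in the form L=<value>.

open belt: β = asin((r2−r1)/C) = asin(0/48) = 0.0000°
wrap1 = π − 2β = 180.0000°
wrap2 = π + 2β = 180.0000°
tangent length = C·cosβ = 48.0000
L = r1·wrap1 + r2·wrap2 + 2·C·cosβ = 20·3.1416 + 20·3.1416 + 2·48.0000 = 221.6637

L=221.664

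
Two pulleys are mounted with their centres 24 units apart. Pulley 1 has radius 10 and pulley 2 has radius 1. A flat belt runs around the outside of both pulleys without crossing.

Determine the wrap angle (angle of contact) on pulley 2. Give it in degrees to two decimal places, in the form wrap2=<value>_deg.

open belt: β = asin((r2−r1)/C) = asin(-9/24) = -22.0243°
wrap1 = π − 2β = 224.0486°
wrap2 = π + 2β = 135.9514°

wrap2=135.95_deg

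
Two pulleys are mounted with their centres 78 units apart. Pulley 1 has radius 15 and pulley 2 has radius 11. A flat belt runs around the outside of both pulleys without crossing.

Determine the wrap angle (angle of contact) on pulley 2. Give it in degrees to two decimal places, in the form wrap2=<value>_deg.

wrap2=174.12_deg

open belt: β = asin((r2−r1)/C) = asin(-4/78) = -2.9395°
wrap1 = π − 2β = 185.8791°
wrap2 = π + 2β = 174.1209°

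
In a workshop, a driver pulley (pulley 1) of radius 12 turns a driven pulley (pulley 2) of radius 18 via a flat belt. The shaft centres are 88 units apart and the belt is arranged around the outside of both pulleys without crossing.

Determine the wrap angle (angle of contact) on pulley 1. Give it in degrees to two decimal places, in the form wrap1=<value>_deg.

wrap1=172.18_deg

open belt: β = asin((r2−r1)/C) = asin(6/88) = 3.9096°
wrap1 = π − 2β = 172.1809°
wrap2 = π + 2β = 187.8191°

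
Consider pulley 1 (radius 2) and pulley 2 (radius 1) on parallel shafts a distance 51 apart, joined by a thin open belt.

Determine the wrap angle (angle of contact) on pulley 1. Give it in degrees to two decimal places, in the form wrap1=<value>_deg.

open belt: β = asin((r2−r1)/C) = asin(-1/51) = -1.1235°
wrap1 = π − 2β = 182.2470°
wrap2 = π + 2β = 177.7530°

wrap1=182.25_deg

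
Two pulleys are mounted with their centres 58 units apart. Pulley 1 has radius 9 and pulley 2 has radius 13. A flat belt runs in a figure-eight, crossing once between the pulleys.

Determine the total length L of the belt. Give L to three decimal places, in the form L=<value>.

crossed belt: β = asin((r1+r2)/C) = asin(22/58) = 22.2910°
wrap1 = wrap2 = π + 2β = 224.5819°
tangent length = C·cosβ = 53.6656
L = (r1+r2)·wrap + 2·C·cosβ = 22·3.9197 + 2·53.6656 = 193.5645

L=193.565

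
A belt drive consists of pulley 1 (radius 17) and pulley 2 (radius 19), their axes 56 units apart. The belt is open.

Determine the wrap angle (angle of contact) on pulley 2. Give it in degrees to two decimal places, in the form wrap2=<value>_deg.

wrap2=184.09_deg

open belt: β = asin((r2−r1)/C) = asin(2/56) = 2.0467°
wrap1 = π − 2β = 175.9066°
wrap2 = π + 2β = 184.0934°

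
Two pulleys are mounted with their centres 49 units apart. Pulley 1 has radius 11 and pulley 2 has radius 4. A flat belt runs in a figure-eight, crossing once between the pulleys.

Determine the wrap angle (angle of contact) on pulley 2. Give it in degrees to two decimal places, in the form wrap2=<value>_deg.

wrap2=215.65_deg

crossed belt: β = asin((r1+r2)/C) = asin(15/49) = 17.8257°
wrap1 = wrap2 = π + 2β = 215.6514°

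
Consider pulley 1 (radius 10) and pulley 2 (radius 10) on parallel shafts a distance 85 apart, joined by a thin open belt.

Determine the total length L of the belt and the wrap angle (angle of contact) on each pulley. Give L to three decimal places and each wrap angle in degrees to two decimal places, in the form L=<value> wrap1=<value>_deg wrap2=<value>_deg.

L=232.832 wrap1=180.00_deg wrap2=180.00_deg

open belt: β = asin((r2−r1)/C) = asin(0/85) = 0.0000°
wrap1 = π − 2β = 180.0000°
wrap2 = π + 2β = 180.0000°
tangent length = C·cosβ = 85.0000
L = r1·wrap1 + r2·wrap2 + 2·C·cosβ = 10·3.1416 + 10·3.1416 + 2·85.0000 = 232.8319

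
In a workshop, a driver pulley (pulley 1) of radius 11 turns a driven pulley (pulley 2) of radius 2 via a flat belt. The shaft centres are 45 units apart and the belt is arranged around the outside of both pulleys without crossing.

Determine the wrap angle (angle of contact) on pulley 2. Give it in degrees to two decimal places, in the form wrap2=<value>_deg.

open belt: β = asin((r2−r1)/C) = asin(-9/45) = -11.5370°
wrap1 = π − 2β = 203.0739°
wrap2 = π + 2β = 156.9261°

wrap2=156.93_deg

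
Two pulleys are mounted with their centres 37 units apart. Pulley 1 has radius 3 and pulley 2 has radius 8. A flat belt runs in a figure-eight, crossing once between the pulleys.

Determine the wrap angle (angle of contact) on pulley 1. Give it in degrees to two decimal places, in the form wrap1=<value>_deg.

wrap1=214.59_deg

crossed belt: β = asin((r1+r2)/C) = asin(11/37) = 17.2953°
wrap1 = wrap2 = π + 2β = 214.5907°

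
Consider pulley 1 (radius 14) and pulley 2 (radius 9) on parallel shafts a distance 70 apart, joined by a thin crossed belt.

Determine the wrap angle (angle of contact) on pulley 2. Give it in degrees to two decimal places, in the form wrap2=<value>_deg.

crossed belt: β = asin((r1+r2)/C) = asin(23/70) = 19.1821°
wrap1 = wrap2 = π + 2β = 218.3642°

wrap2=218.36_deg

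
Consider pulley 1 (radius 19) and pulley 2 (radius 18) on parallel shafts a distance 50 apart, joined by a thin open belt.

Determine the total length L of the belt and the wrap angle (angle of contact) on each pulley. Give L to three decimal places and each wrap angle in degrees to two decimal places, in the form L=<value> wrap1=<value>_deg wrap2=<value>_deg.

open belt: β = asin((r2−r1)/C) = asin(-1/50) = -1.1460°
wrap1 = π − 2β = 182.2920°
wrap2 = π + 2β = 177.7080°
tangent length = C·cosβ = 49.9900
L = r1·wrap1 + r2·wrap2 + 2·C·cosβ = 19·3.1816 + 18·3.1016 + 2·49.9900 = 216.2589

L=216.259 wrap1=182.29_deg wrap2=177.71_deg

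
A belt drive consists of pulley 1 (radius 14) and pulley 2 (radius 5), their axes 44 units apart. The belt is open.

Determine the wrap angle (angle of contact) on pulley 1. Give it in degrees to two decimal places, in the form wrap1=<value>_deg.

wrap1=203.61_deg

open belt: β = asin((r2−r1)/C) = asin(-9/44) = -11.8029°
wrap1 = π − 2β = 203.6058°
wrap2 = π + 2β = 156.3942°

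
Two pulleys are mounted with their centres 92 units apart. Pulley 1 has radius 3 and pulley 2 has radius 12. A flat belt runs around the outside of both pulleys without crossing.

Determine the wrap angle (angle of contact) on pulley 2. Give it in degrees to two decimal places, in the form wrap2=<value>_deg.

open belt: β = asin((r2−r1)/C) = asin(9/92) = 5.6140°
wrap1 = π − 2β = 168.7720°
wrap2 = π + 2β = 191.2280°

wrap2=191.23_deg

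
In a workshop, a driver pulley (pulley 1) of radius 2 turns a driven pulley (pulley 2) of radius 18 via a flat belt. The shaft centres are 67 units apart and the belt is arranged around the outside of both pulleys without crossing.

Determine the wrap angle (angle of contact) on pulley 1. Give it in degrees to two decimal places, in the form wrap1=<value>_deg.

wrap1=152.37_deg

open belt: β = asin((r2−r1)/C) = asin(16/67) = 13.8161°
wrap1 = π − 2β = 152.3678°
wrap2 = π + 2β = 207.6322°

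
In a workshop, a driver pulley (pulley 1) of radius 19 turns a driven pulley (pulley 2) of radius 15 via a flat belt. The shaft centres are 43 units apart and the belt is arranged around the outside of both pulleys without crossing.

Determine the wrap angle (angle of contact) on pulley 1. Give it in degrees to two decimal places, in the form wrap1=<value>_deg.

open belt: β = asin((r2−r1)/C) = asin(-4/43) = -5.3376°
wrap1 = π − 2β = 190.6751°
wrap2 = π + 2β = 169.3249°

wrap1=190.68_deg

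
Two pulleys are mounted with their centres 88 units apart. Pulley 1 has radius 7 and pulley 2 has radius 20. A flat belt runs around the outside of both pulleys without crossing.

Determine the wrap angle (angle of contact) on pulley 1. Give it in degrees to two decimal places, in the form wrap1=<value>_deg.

open belt: β = asin((r2−r1)/C) = asin(13/88) = 8.4952°
wrap1 = π − 2β = 163.0095°
wrap2 = π + 2β = 196.9905°

wrap1=163.01_deg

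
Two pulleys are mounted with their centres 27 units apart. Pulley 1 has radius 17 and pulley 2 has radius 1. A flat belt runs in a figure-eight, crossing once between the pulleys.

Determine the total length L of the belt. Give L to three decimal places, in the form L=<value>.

crossed belt: β = asin((r1+r2)/C) = asin(18/27) = 41.8103°
wrap1 = wrap2 = π + 2β = 263.6206°
tangent length = C·cosβ = 20.1246
L = (r1+r2)·wrap + 2·C·cosβ = 18·4.6010 + 2·20.1246 = 123.0681

L=123.068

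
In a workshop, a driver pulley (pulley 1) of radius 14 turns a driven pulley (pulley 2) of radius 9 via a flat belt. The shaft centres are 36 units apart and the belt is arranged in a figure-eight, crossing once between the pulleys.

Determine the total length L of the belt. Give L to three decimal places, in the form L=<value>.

L=159.527

crossed belt: β = asin((r1+r2)/C) = asin(23/36) = 39.7090°
wrap1 = wrap2 = π + 2β = 259.4180°
tangent length = C·cosβ = 27.6948
L = (r1+r2)·wrap + 2·C·cosβ = 23·4.5277 + 2·27.6948 = 159.5266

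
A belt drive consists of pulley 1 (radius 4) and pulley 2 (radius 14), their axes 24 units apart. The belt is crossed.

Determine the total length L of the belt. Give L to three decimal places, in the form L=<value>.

crossed belt: β = asin((r1+r2)/C) = asin(18/24) = 48.5904°
wrap1 = wrap2 = π + 2β = 277.1808°
tangent length = C·cosβ = 15.8745
L = (r1+r2)·wrap + 2·C·cosβ = 18·4.8377 + 2·15.8745 = 118.8279

L=118.828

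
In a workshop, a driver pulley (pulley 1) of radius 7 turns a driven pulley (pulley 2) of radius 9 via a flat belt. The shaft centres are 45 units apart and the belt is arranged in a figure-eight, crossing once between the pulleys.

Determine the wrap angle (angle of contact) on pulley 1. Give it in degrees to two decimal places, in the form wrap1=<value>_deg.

wrap1=221.65_deg

crossed belt: β = asin((r1+r2)/C) = asin(16/45) = 20.8275°
wrap1 = wrap2 = π + 2β = 221.6550°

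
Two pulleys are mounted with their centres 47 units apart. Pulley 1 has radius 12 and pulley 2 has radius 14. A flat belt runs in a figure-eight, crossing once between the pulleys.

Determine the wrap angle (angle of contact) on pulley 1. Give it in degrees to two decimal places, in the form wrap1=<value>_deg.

crossed belt: β = asin((r1+r2)/C) = asin(26/47) = 33.5862°
wrap1 = wrap2 = π + 2β = 247.1725°

wrap1=247.17_deg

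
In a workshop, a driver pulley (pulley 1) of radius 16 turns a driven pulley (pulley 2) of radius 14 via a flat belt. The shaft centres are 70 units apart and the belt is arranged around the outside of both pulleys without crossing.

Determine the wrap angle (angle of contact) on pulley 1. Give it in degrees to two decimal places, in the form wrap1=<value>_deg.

wrap1=183.27_deg

open belt: β = asin((r2−r1)/C) = asin(-2/70) = -1.6372°
wrap1 = π − 2β = 183.2745°
wrap2 = π + 2β = 176.7255°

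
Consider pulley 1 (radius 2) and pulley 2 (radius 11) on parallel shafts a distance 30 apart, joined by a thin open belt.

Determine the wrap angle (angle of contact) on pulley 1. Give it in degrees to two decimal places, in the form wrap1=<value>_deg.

open belt: β = asin((r2−r1)/C) = asin(9/30) = 17.4576°
wrap1 = π − 2β = 145.0848°
wrap2 = π + 2β = 214.9152°

wrap1=145.08_deg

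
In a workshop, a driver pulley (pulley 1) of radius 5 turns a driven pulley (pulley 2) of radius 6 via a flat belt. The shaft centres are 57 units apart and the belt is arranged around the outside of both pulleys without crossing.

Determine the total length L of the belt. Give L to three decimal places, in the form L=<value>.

L=148.575

open belt: β = asin((r2−r1)/C) = asin(1/57) = 1.0052°
wrap1 = π − 2β = 177.9895°
wrap2 = π + 2β = 182.0105°
tangent length = C·cosβ = 56.9912
L = r1·wrap1 + r2·wrap2 + 2·C·cosβ = 5·3.1065 + 6·3.1767 + 2·56.9912 = 148.5751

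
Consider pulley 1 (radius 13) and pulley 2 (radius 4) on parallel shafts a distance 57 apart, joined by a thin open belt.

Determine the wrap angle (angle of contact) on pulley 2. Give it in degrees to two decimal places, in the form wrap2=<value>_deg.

wrap2=161.83_deg

open belt: β = asin((r2−r1)/C) = asin(-9/57) = -9.0847°
wrap1 = π − 2β = 198.1694°
wrap2 = π + 2β = 161.8306°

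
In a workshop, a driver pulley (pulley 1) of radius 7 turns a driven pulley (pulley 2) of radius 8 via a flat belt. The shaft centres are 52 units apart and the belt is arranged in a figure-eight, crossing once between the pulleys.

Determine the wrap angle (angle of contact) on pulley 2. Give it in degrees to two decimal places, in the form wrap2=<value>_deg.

crossed belt: β = asin((r1+r2)/C) = asin(15/52) = 16.7659°
wrap1 = wrap2 = π + 2β = 213.5317°

wrap2=213.53_deg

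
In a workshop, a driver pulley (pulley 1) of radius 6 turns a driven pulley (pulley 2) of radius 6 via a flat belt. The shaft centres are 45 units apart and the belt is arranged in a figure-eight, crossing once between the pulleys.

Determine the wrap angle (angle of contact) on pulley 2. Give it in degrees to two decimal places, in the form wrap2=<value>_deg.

wrap2=210.93_deg

crossed belt: β = asin((r1+r2)/C) = asin(12/45) = 15.4660°
wrap1 = wrap2 = π + 2β = 210.9320°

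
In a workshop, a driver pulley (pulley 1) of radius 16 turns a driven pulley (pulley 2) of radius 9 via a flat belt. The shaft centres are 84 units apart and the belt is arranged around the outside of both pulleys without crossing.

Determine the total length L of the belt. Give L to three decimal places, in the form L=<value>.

L=247.123

open belt: β = asin((r2−r1)/C) = asin(-7/84) = -4.7802°
wrap1 = π − 2β = 189.5604°
wrap2 = π + 2β = 170.4396°
tangent length = C·cosβ = 83.7078
L = r1·wrap1 + r2·wrap2 + 2·C·cosβ = 16·3.3085 + 9·2.9747 + 2·83.7078 = 247.1235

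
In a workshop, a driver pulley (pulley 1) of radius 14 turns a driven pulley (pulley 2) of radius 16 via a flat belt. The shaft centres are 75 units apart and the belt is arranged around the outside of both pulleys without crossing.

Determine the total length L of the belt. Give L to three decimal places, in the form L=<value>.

L=244.301

open belt: β = asin((r2−r1)/C) = asin(2/75) = 1.5281°
wrap1 = π − 2β = 176.9439°
wrap2 = π + 2β = 183.0561°
tangent length = C·cosβ = 74.9733
L = r1·wrap1 + r2·wrap2 + 2·C·cosβ = 14·3.0883 + 16·3.1949 + 2·74.9733 = 244.3011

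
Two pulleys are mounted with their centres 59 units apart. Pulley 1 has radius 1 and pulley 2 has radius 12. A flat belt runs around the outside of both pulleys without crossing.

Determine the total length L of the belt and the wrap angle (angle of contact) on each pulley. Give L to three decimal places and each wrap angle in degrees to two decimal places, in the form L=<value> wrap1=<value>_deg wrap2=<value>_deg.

open belt: β = asin((r2−r1)/C) = asin(11/59) = 10.7451°
wrap1 = π − 2β = 158.5097°
wrap2 = π + 2β = 201.4903°
tangent length = C·cosβ = 57.9655
L = r1·wrap1 + r2·wrap2 + 2·C·cosβ = 1·2.7665 + 12·3.5167 + 2·57.9655 = 160.8976

L=160.898 wrap1=158.51_deg wrap2=201.49_deg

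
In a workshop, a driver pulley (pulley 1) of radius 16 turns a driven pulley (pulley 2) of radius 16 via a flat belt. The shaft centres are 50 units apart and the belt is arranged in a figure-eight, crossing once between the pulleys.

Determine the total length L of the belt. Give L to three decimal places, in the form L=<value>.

crossed belt: β = asin((r1+r2)/C) = asin(32/50) = 39.7918°
wrap1 = wrap2 = π + 2β = 259.5836°
tangent length = C·cosβ = 38.4187
L = (r1+r2)·wrap + 2·C·cosβ = 32·4.5306 + 2·38.4187 = 221.8163

L=221.816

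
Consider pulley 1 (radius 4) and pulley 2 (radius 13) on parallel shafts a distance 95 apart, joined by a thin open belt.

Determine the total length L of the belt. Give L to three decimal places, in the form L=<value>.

L=244.260

open belt: β = asin((r2−r1)/C) = asin(9/95) = 5.4362°
wrap1 = π − 2β = 169.1277°
wrap2 = π + 2β = 190.8723°
tangent length = C·cosβ = 94.5727
L = r1·wrap1 + r2·wrap2 + 2·C·cosβ = 4·2.9518 + 13·3.3314 + 2·94.5727 = 244.2603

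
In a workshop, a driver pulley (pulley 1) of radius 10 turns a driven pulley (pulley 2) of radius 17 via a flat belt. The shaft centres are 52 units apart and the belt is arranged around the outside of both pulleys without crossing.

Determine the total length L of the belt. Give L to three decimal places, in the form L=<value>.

open belt: β = asin((r2−r1)/C) = asin(7/52) = 7.7364°
wrap1 = π − 2β = 164.5272°
wrap2 = π + 2β = 195.4728°
tangent length = C·cosβ = 51.5267
L = r1·wrap1 + r2·wrap2 + 2·C·cosβ = 10·2.8715 + 17·3.4116 + 2·51.5267 = 189.7667

L=189.767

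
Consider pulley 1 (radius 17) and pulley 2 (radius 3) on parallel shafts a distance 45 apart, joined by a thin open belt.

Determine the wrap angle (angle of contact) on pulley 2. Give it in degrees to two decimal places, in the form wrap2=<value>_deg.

open belt: β = asin((r2−r1)/C) = asin(-14/45) = -18.1262°
wrap1 = π − 2β = 216.2524°
wrap2 = π + 2β = 143.7476°

wrap2=143.75_deg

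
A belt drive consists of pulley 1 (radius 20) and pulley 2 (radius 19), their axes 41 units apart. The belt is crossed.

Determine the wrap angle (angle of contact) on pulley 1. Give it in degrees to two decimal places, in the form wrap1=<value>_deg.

crossed belt: β = asin((r1+r2)/C) = asin(39/41) = 72.0302°
wrap1 = wrap2 = π + 2β = 324.0605°

wrap1=324.06_deg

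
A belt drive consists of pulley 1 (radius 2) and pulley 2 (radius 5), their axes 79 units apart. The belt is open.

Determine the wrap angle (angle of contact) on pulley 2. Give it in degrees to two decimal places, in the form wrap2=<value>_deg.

open belt: β = asin((r2−r1)/C) = asin(3/79) = 2.1763°
wrap1 = π − 2β = 175.6474°
wrap2 = π + 2β = 184.3526°

wrap2=184.35_deg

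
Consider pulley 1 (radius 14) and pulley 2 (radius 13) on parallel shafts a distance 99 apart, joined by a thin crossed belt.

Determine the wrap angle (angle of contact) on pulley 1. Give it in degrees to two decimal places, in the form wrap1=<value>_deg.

crossed belt: β = asin((r1+r2)/C) = asin(27/99) = 15.8266°
wrap1 = wrap2 = π + 2β = 211.6532°

wrap1=211.65_deg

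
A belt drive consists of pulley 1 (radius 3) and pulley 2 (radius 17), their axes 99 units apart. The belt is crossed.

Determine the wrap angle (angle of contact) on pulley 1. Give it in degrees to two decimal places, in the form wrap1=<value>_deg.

crossed belt: β = asin((r1+r2)/C) = asin(20/99) = 11.6551°
wrap1 = wrap2 = π + 2β = 203.3102°

wrap1=203.31_deg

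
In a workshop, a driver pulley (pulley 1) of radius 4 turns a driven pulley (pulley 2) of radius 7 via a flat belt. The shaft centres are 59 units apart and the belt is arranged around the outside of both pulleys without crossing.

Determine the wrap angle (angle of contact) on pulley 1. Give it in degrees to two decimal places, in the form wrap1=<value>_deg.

open belt: β = asin((r2−r1)/C) = asin(3/59) = 2.9146°
wrap1 = π − 2β = 174.1708°
wrap2 = π + 2β = 185.8292°

wrap1=174.17_deg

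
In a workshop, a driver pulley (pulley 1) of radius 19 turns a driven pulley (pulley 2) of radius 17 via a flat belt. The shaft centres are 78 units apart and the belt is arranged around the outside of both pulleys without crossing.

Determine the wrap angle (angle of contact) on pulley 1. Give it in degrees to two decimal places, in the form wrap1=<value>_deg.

wrap1=182.94_deg

open belt: β = asin((r2−r1)/C) = asin(-2/78) = -1.4693°
wrap1 = π − 2β = 182.9386°
wrap2 = π + 2β = 177.0614°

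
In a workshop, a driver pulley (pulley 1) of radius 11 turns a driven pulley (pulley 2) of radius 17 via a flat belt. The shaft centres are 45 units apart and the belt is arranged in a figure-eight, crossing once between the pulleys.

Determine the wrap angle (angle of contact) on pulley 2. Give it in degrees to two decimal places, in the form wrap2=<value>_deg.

wrap2=256.96_deg

crossed belt: β = asin((r1+r2)/C) = asin(28/45) = 38.4786°
wrap1 = wrap2 = π + 2β = 256.9572°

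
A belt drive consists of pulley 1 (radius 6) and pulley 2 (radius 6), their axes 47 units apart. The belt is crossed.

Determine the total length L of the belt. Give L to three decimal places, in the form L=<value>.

L=134.780

crossed belt: β = asin((r1+r2)/C) = asin(12/47) = 14.7925°
wrap1 = wrap2 = π + 2β = 209.5850°
tangent length = C·cosβ = 45.4423
L = (r1+r2)·wrap + 2·C·cosβ = 12·3.6579 + 2·45.4423 = 134.7799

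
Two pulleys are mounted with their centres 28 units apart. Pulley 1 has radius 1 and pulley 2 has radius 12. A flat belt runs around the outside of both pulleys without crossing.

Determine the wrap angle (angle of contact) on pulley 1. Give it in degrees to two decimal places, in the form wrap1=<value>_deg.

open belt: β = asin((r2−r1)/C) = asin(11/28) = 23.1324°
wrap1 = π − 2β = 133.7352°
wrap2 = π + 2β = 226.2648°

wrap1=133.74_deg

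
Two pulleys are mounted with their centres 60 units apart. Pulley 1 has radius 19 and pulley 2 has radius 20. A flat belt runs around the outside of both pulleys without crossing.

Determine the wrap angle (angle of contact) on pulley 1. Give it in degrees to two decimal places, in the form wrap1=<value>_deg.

open belt: β = asin((r2−r1)/C) = asin(1/60) = 0.9550°
wrap1 = π − 2β = 178.0901°
wrap2 = π + 2β = 181.9099°

wrap1=178.09_deg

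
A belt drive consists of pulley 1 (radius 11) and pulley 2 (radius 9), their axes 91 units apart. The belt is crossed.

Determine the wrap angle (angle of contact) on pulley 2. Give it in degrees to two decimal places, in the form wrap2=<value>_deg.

crossed belt: β = asin((r1+r2)/C) = asin(20/91) = 12.6961°
wrap1 = wrap2 = π + 2β = 205.3922°

wrap2=205.39_deg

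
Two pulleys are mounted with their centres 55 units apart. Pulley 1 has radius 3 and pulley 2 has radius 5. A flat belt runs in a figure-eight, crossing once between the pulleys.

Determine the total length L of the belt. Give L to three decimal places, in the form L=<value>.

L=136.298

crossed belt: β = asin((r1+r2)/C) = asin(8/55) = 8.3636°
wrap1 = wrap2 = π + 2β = 196.7272°
tangent length = C·cosβ = 54.4151
L = (r1+r2)·wrap + 2·C·cosβ = 8·3.4335 + 2·54.4151 = 136.2984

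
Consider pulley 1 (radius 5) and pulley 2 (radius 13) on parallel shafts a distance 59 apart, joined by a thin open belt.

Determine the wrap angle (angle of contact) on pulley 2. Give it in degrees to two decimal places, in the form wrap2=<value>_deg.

wrap2=195.59_deg

open belt: β = asin((r2−r1)/C) = asin(8/59) = 7.7929°
wrap1 = π − 2β = 164.4142°
wrap2 = π + 2β = 195.5858°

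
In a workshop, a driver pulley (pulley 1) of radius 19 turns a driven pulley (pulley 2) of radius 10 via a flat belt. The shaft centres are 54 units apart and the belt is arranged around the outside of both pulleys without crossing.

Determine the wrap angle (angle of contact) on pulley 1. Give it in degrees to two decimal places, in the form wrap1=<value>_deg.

wrap1=199.19_deg

open belt: β = asin((r2−r1)/C) = asin(-9/54) = -9.5941°
wrap1 = π − 2β = 199.1881°
wrap2 = π + 2β = 160.8119°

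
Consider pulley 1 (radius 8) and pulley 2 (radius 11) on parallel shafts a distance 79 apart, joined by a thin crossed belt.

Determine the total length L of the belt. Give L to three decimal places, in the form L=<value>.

crossed belt: β = asin((r1+r2)/C) = asin(19/79) = 13.9164°
wrap1 = wrap2 = π + 2β = 207.8329°
tangent length = C·cosβ = 76.6812
L = (r1+r2)·wrap + 2·C·cosβ = 19·3.6274 + 2·76.6812 = 222.2823

L=222.282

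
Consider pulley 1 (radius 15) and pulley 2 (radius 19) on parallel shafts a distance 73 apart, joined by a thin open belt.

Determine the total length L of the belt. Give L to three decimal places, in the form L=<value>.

L=253.033

open belt: β = asin((r2−r1)/C) = asin(4/73) = 3.1411°
wrap1 = π − 2β = 173.7179°
wrap2 = π + 2β = 186.2821°
tangent length = C·cosβ = 72.8903
L = r1·wrap1 + r2·wrap2 + 2·C·cosβ = 15·3.0319 + 19·3.2512 + 2·72.8903 = 253.0334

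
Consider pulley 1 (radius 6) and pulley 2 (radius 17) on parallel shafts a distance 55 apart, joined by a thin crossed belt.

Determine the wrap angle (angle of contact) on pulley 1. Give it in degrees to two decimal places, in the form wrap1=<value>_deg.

crossed belt: β = asin((r1+r2)/C) = asin(23/55) = 24.7199°
wrap1 = wrap2 = π + 2β = 229.4397°

wrap1=229.44_deg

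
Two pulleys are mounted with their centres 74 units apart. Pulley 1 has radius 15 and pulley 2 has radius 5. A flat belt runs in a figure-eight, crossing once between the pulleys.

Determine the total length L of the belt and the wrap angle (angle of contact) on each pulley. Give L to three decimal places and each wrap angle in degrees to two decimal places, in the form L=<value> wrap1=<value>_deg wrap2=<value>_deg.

L=216.271 wrap1=211.36_deg wrap2=211.36_deg

crossed belt: β = asin((r1+r2)/C) = asin(20/74) = 15.6804°
wrap1 = wrap2 = π + 2β = 211.3607°
tangent length = C·cosβ = 71.2461
L = (r1+r2)·wrap + 2·C·cosβ = 20·3.6889 + 2·71.2461 = 216.2709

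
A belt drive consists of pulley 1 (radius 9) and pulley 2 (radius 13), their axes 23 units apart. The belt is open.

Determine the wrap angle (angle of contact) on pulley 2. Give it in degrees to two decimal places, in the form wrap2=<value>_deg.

wrap2=200.03_deg

open belt: β = asin((r2−r1)/C) = asin(4/23) = 10.0154°
wrap1 = π − 2β = 159.9692°
wrap2 = π + 2β = 200.0308°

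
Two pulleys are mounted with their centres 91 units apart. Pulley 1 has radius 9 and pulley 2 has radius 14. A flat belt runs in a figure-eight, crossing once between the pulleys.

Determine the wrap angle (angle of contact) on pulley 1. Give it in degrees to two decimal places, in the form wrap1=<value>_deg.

wrap1=209.28_deg

crossed belt: β = asin((r1+r2)/C) = asin(23/91) = 14.6401°
wrap1 = wrap2 = π + 2β = 209.2803°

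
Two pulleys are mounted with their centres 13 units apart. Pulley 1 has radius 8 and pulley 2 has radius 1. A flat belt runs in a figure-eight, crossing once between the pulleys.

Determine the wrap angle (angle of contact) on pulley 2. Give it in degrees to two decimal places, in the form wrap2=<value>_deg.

crossed belt: β = asin((r1+r2)/C) = asin(9/13) = 43.8131°
wrap1 = wrap2 = π + 2β = 267.6261°

wrap2=267.63_deg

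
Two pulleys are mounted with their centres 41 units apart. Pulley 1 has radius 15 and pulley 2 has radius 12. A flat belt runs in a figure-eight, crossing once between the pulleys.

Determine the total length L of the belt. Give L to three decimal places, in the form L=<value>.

L=185.351

crossed belt: β = asin((r1+r2)/C) = asin(27/41) = 41.1884°
wrap1 = wrap2 = π + 2β = 262.3767°
tangent length = C·cosβ = 30.8545
L = (r1+r2)·wrap + 2·C·cosβ = 27·4.5793 + 2·30.8545 = 185.3511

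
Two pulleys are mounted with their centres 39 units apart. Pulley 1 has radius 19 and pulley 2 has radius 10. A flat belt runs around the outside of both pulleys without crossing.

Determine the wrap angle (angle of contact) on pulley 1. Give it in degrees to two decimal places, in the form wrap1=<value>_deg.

open belt: β = asin((r2−r1)/C) = asin(-9/39) = -13.3424°
wrap1 = π − 2β = 206.6847°
wrap2 = π + 2β = 153.3153°

wrap1=206.68_deg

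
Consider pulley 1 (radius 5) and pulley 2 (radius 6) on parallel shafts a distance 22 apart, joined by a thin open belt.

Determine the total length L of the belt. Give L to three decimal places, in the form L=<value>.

L=78.603

open belt: β = asin((r2−r1)/C) = asin(1/22) = 2.6053°
wrap1 = π − 2β = 174.7895°
wrap2 = π + 2β = 185.2105°
tangent length = C·cosβ = 21.9773
L = r1·wrap1 + r2·wrap2 + 2·C·cosβ = 5·3.0507 + 6·3.2325 + 2·21.9773 = 78.6030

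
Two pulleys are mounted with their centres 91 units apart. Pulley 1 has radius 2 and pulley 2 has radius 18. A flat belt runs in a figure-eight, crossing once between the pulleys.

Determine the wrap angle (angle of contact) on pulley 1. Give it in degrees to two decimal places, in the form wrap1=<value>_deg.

wrap1=205.39_deg

crossed belt: β = asin((r1+r2)/C) = asin(20/91) = 12.6961°
wrap1 = wrap2 = π + 2β = 205.3922°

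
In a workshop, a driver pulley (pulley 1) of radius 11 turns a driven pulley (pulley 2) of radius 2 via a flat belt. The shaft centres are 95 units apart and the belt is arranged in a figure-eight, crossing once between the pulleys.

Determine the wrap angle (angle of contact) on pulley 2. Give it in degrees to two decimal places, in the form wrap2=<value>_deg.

wrap2=195.73_deg

crossed belt: β = asin((r1+r2)/C) = asin(13/95) = 7.8652°
wrap1 = wrap2 = π + 2β = 195.7303°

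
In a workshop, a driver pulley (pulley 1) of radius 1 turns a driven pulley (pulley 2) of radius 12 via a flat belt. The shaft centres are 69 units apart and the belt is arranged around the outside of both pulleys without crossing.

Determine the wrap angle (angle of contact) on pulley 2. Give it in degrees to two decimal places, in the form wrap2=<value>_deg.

wrap2=198.35_deg

open belt: β = asin((r2−r1)/C) = asin(11/69) = 9.1732°
wrap1 = π − 2β = 161.6535°
wrap2 = π + 2β = 198.3465°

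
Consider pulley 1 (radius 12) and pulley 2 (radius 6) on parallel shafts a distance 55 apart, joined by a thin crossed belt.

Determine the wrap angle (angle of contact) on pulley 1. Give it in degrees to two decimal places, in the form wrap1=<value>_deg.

wrap1=218.21_deg

crossed belt: β = asin((r1+r2)/C) = asin(18/55) = 19.1033°
wrap1 = wrap2 = π + 2β = 218.2066°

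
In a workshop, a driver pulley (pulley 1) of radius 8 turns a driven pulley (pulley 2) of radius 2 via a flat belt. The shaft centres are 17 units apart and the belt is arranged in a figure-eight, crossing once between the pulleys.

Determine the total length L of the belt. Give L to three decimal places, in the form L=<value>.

crossed belt: β = asin((r1+r2)/C) = asin(10/17) = 36.0319°
wrap1 = wrap2 = π + 2β = 252.0638°
tangent length = C·cosβ = 13.7477
L = (r1+r2)·wrap + 2·C·cosβ = 10·4.3993 + 2·13.7477 = 71.4889

L=71.489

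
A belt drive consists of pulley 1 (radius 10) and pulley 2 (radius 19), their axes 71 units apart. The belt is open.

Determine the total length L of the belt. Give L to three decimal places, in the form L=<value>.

L=234.249

open belt: β = asin((r2−r1)/C) = asin(9/71) = 7.2824°
wrap1 = π − 2β = 165.4351°
wrap2 = π + 2β = 194.5649°
tangent length = C·cosβ = 70.4273
L = r1·wrap1 + r2·wrap2 + 2·C·cosβ = 10·2.8874 + 19·3.3958 + 2·70.4273 = 234.2486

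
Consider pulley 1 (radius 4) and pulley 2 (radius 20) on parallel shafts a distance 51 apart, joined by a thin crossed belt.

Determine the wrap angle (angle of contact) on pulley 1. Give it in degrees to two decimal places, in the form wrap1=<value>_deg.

crossed belt: β = asin((r1+r2)/C) = asin(24/51) = 28.0725°
wrap1 = wrap2 = π + 2β = 236.1450°

wrap1=236.14_deg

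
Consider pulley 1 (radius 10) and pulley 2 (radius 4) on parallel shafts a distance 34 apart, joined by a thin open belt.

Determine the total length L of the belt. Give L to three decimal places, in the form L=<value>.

L=113.044

open belt: β = asin((r2−r1)/C) = asin(-6/34) = -10.1642°
wrap1 = π − 2β = 200.3285°
wrap2 = π + 2β = 159.6715°
tangent length = C·cosβ = 33.4664
L = r1·wrap1 + r2·wrap2 + 2·C·cosβ = 10·3.4964 + 4·2.7868 + 2·33.4664 = 113.0439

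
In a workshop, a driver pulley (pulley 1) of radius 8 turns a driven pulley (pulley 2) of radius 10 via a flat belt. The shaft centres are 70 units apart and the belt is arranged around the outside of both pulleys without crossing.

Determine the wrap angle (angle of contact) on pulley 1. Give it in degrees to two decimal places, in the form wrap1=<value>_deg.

open belt: β = asin((r2−r1)/C) = asin(2/70) = 1.6372°
wrap1 = π − 2β = 176.7255°
wrap2 = π + 2β = 183.2745°

wrap1=176.73_deg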